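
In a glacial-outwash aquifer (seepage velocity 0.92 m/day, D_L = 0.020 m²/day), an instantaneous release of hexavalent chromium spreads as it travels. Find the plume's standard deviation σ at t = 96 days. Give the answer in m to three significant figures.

Dispersive spreading gives a Gaussian with σ² = 2Dt; advection only shifts the center.
σ = √(2 × 0.020 × 96) = 1.96 m.

1.96 m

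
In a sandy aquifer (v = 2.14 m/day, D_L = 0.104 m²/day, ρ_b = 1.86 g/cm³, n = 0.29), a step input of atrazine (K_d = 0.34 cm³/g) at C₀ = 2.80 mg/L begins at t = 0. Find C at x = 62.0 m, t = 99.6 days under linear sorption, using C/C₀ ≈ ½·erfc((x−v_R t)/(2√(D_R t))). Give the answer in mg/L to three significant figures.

Retardation factor R = 1 + ρ_b·K_d/n = 1 + 1.86 × 0.34/0.29 = 3.181.
Sorption retards both mechanisms: v_R = v/R = 0.6727 m/day, D_R = D/R = 0.03269 m²/day.
v_R·t = 0.6727 × 99.6 = 67.00092 m; 2√(D_R t) = 3.609 m; argument = (62.0 − 67.00092)/3.609 = -1.386.
C = C₀ × ½·erfc(-1.386) = 2.80 × 0.9750 = 2.73 mg/L.

2.73 mg/L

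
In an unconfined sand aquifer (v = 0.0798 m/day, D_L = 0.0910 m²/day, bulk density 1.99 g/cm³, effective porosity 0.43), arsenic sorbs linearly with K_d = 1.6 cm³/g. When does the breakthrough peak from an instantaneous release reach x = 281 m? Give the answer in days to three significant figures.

29500 days

Retardation factor R = 1 + ρ_b·K_d/n = 1 + 1.99 × 1.6/0.43 = 8.405.
Sorption retards both mechanisms: v_R = v/R = 0.009494 m/day, D_R = D/R = 0.01083 m²/day.
Peak time from v_R²t² + 2D_R t − x² = 0: t = (√(D_R² + v_R²x²) − D_R)/v_R².
√(D_R² + v_R²x²) = √(0.01083² + 0.009494² × 281²) = 2.668; v_R² = 9.014e-05.
t = (2.668 − 0.01083)/9.014e-05 = 29500 days.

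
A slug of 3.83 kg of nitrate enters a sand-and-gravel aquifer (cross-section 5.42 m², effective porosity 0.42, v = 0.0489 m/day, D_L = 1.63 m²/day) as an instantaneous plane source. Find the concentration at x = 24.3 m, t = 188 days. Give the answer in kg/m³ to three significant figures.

For an instantaneous plane source, C(x,t) = M/(n_e·A·√(4πDt)) · exp(−(x−vt)²/(4Dt)), with n_e·A the pore (flow) area.
Plume center vt = 0.0489 × 188 = 9.1932 m, so the well at 24.3 m is 15.1068 m downgradient of the peak.
√(4πDt) = 62.06 m, giving peak height M/(n_e·A·√(4πDt)) = 3.83/(0.42 × 5.42 × 62.06) = 0.02711 kg/m³.
(x−vt)²/(4Dt) = (15.1068)²/(4 × 1.63 × 188) = 0.1862; exp(−0.1862) = 0.8301.
C = 0.02711 × 0.8301 = 0.0225 kg/m³.

0.0225 kg/m³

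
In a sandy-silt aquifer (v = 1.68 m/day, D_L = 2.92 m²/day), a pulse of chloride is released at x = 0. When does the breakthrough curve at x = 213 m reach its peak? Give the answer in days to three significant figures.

126 days

For the 1D instantaneous-source solution, setting ∂C/∂t = 0 at fixed x gives v²t² + 2Dt − x² = 0, so t = (√(D² + v²x²) − D)/v².
√(D² + v²x²) = √(2.92² + 1.68² × 213²) = 357.9; v² = 2.8224.
t = (357.9 − 2.92)/2.8224 = 126 days (vs. the pure-advection estimate x/v = 127 d).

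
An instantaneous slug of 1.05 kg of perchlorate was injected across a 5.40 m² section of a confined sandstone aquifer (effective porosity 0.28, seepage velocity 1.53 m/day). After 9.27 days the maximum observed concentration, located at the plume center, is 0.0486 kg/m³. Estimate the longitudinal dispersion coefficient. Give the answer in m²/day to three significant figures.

1.75 m²/day

At the plume center C_max = M/(n_e·A·√(4πDt)), so D = M²/(4πt·(n_e·A·C_max)²).
n_e·A·C_max = 0.28 × 5.40 × 0.0486 = 0.07348 kg/m.
D = 1.05²/(4π × 9.27 × 0.07348²) = 1.75 m²/day.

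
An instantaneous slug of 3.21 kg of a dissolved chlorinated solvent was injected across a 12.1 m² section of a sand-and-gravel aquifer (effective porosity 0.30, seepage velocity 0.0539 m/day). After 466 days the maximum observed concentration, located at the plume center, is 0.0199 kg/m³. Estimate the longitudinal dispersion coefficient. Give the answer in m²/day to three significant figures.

0.337 m²/day

At the plume center C_max = M/(n_e·A·√(4πDt)), so D = M²/(4πt·(n_e·A·C_max)²).
n_e·A·C_max = 0.30 × 12.1 × 0.0199 = 0.07224 kg/m.
D = 3.21²/(4π × 466 × 0.07224²) = 0.337 m²/day.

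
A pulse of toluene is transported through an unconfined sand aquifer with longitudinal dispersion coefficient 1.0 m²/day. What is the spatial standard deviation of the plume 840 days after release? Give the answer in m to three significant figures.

41.0 m

Dispersive spreading gives a Gaussian with σ² = 2Dt; advection only shifts the center.
σ = √(2 × 1.0 × 840) = 41.0 m.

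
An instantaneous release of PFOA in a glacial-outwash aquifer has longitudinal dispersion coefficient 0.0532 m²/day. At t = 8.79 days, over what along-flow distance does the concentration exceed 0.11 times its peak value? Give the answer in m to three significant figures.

The plume is Gaussian with σ = √(2Dt) = √(2 × 0.0532 × 8.79) = 0.9671 m.
C/C_peak = exp(−Δx²/(2σ²)) = 0.11 ⇒ Δx = σ·√(−2 ln 0.11) = 0.9671 × 2.101 = 2.032 m.
Width = 2Δx = 4.06 m.

4.06 m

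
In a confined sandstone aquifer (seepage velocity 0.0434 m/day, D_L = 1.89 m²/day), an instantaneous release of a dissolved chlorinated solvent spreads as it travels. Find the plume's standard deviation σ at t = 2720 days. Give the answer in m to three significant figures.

Dispersive spreading gives a Gaussian with σ² = 2Dt; advection only shifts the center.
σ = √(2 × 1.89 × 2720) = 101 m.

101 m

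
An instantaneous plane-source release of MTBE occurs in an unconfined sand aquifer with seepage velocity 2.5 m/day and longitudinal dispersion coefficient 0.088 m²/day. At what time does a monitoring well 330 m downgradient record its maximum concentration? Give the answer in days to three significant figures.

132 days

For the 1D instantaneous-source solution, setting ∂C/∂t = 0 at fixed x gives v²t² + 2Dt − x² = 0, so t = (√(D² + v²x²) − D)/v².
√(D² + v²x²) = √(0.088² + 2.5² × 330²) = 825.0; v² = 6.25.
t = (825.0 − 0.088)/6.25 = 132 days (vs. the pure-advection estimate x/v = 132 d).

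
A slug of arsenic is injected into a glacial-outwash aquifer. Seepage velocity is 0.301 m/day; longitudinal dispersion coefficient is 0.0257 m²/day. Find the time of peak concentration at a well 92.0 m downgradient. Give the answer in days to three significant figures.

305 days

For the 1D instantaneous-source solution, setting ∂C/∂t = 0 at fixed x gives v²t² + 2Dt − x² = 0, so t = (√(D² + v²x²) − D)/v².
√(D² + v²x²) = √(0.0257² + 0.301² × 92.0²) = 27.69; v² = 0.090601.
t = (27.69 − 0.0257)/0.090601 = 305 days (vs. the pure-advection estimate x/v = 306 d).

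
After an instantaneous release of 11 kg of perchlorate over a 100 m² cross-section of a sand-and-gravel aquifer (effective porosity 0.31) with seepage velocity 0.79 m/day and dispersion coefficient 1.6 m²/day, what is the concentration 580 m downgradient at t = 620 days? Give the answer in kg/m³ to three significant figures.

0.000409 kg/m³

For an instantaneous plane source, C(x,t) = M/(n_e·A·√(4πDt)) · exp(−(x−vt)²/(4Dt)), with n_e·A the pore (flow) area.
Plume center vt = 0.79 × 620 = 489.8 m, so the well at 580 m is 90.2 m downgradient of the peak.
√(4πDt) = 111.7 m, giving peak height M/(n_e·A·√(4πDt)) = 11/(0.31 × 100 × 111.7) = 0.003177 kg/m³.
(x−vt)²/(4Dt) = (90.2)²/(4 × 1.6 × 620) = 2.050; exp(−2.050) = 0.1287.
C = 0.003177 × 0.1287 = 0.000409 kg/m³.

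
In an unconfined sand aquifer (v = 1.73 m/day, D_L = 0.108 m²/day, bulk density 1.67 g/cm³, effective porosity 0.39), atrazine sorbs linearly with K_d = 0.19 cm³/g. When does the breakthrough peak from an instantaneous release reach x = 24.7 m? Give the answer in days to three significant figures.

25.8 days

Retardation factor R = 1 + ρ_b·K_d/n = 1 + 1.67 × 0.19/0.39 = 1.814.
Sorption retards both mechanisms: v_R = v/R = 0.9537 m/day, D_R = D/R = 0.05954 m²/day.
Peak time from v_R²t² + 2D_R t − x² = 0: t = (√(D_R² + v_R²x²) − D_R)/v_R².
√(D_R² + v_R²x²) = √(0.05954² + 0.9537² × 24.7²) = 23.56; v_R² = 0.9095.
t = (23.56 − 0.05954)/0.9095 = 25.8 days.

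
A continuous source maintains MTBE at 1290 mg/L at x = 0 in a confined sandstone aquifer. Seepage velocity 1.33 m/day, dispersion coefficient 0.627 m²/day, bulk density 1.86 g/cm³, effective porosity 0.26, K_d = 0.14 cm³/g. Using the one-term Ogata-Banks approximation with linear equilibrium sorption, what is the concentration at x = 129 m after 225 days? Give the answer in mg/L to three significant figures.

1240 mg/L

Retardation factor R = 1 + ρ_b·K_d/n = 1 + 1.86 × 0.14/0.26 = 2.002.
Sorption retards both mechanisms: v_R = v/R = 0.6643 m/day, D_R = D/R = 0.3132 m²/day.
v_R·t = 0.6643 × 225 = 149.4675 m; 2√(D_R t) = 16.79 m; argument = (129 − 149.4675)/16.79 = -1.219.
C = C₀ × ½·erfc(-1.219) = 1290 × 0.9576 = 1240 mg/L.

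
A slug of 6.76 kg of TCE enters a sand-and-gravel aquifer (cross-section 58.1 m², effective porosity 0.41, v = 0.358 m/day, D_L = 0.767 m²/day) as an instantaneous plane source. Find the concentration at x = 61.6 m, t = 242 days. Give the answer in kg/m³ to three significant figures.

0.00253 kg/m³

For an instantaneous plane source, C(x,t) = M/(n_e·A·√(4πDt)) · exp(−(x−vt)²/(4Dt)), with n_e·A the pore (flow) area.
Plume center vt = 0.358 × 242 = 86.636 m, so the well at 61.6 m is 25.036 m upgradient of the peak.
√(4πDt) = 48.30 m, giving peak height M/(n_e·A·√(4πDt)) = 6.76/(0.41 × 58.1 × 48.30) = 0.005875 kg/m³.
(x−vt)²/(4Dt) = (-25.036)²/(4 × 0.767 × 242) = 0.8442; exp(−0.8442) = 0.4299.
C = 0.005875 × 0.4299 = 0.00253 kg/m³.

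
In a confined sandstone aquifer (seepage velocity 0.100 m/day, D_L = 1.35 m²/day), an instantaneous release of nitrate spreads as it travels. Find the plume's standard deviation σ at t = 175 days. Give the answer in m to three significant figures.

Dispersive spreading gives a Gaussian with σ² = 2Dt; advection only shifts the center.
σ = √(2 × 1.35 × 175) = 21.7 m.

21.7 m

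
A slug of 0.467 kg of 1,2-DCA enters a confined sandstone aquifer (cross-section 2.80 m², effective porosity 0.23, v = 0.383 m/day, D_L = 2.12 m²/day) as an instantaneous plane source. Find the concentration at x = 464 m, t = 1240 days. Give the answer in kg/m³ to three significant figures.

0.00394 kg/m³

For an instantaneous plane source, C(x,t) = M/(n_e·A·√(4πDt)) · exp(−(x−vt)²/(4Dt)), with n_e·A the pore (flow) area.
Plume center vt = 0.383 × 1240 = 474.92 m, so the well at 464 m is 10.92 m upgradient of the peak.
√(4πDt) = 181.8 m, giving peak height M/(n_e·A·√(4πDt)) = 0.467/(0.23 × 2.80 × 181.8) = 0.003989 kg/m³.
(x−vt)²/(4Dt) = (-10.92)²/(4 × 2.12 × 1240) = 0.01134; exp(−0.01134) = 0.9887.
C = 0.003989 × 0.9887 = 0.00394 kg/m³.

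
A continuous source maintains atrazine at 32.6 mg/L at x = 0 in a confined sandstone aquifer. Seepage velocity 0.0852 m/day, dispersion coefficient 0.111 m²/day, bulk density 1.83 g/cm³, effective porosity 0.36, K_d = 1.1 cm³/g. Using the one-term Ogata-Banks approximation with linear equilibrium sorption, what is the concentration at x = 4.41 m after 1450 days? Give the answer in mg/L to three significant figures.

31.9 mg/L

Retardation factor R = 1 + ρ_b·K_d/n = 1 + 1.83 × 1.1/0.36 = 6.592.
Sorption retards both mechanisms: v_R = v/R = 0.01292 m/day, D_R = D/R = 0.01684 m²/day.
v_R·t = 0.01292 × 1450 = 18.734 m; 2√(D_R t) = 9.883 m; argument = (4.41 − 18.734)/9.883 = -1.449.
C = C₀ × ½·erfc(-1.449) = 32.6 × 0.9798 = 31.9 mg/L.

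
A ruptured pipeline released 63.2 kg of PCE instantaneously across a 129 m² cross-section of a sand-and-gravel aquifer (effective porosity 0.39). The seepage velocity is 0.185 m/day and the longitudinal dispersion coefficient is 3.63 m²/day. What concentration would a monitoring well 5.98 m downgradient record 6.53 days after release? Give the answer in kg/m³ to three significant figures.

For an instantaneous plane source, C(x,t) = M/(n_e·A·√(4πDt)) · exp(−(x−vt)²/(4Dt)), with n_e·A the pore (flow) area.
Plume center vt = 0.185 × 6.53 = 1.20805 m, so the well at 5.98 m is 4.77195 m downgradient of the peak.
√(4πDt) = 17.26 m, giving peak height M/(n_e·A·√(4πDt)) = 63.2/(0.39 × 129 × 17.26) = 0.07278 kg/m³.
(x−vt)²/(4Dt) = (4.77195)²/(4 × 3.63 × 6.53) = 0.2402; exp(−0.2402) = 0.7865.
C = 0.07278 × 0.7865 = 0.0572 kg/m³.

0.0572 kg/m³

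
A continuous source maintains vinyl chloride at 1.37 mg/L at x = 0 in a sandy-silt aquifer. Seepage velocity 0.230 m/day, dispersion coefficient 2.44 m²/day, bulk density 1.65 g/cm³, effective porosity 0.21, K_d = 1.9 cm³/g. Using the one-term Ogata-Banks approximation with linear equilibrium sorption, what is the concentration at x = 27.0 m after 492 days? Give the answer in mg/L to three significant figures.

Retardation factor R = 1 + ρ_b·K_d/n = 1 + 1.65 × 1.9/0.21 = 15.93.
Sorption retards both mechanisms: v_R = v/R = 0.01444 m/day, D_R = D/R = 0.1532 m²/day.
v_R·t = 0.01444 × 492 = 7.10448 m; 2√(D_R t) = 17.36 m; argument = (27.0 − 7.10448)/17.36 = 1.146.
C = C₀ × ½·erfc(1.146) = 1.37 × 0.05254 = 0.0720 mg/L.

0.0720 mg/L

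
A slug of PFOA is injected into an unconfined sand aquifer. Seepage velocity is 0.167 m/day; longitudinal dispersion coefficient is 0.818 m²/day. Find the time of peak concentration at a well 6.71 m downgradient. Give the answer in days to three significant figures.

For the 1D instantaneous-source solution, setting ∂C/∂t = 0 at fixed x gives v²t² + 2Dt − x² = 0, so t = (√(D² + v²x²) − D)/v².
√(D² + v²x²) = √(0.818² + 0.167² × 6.71²) = 1.387; v² = 0.027889.
t = (1.387 − 0.818)/0.027889 = 20.4 days (vs. the pure-advection estimate x/v = 40.2 d).

20.4 days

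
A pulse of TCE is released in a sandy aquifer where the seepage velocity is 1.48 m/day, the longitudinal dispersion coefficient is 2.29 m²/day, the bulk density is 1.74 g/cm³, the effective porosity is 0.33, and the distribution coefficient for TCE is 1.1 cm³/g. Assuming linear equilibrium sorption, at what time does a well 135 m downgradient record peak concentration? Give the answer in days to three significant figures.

613 days

Retardation factor R = 1 + ρ_b·K_d/n = 1 + 1.74 × 1.1/0.33 = 6.800.
Sorption retards both mechanisms: v_R = v/R = 0.2176 m/day, D_R = D/R = 0.3368 m²/day.
Peak time from v_R²t² + 2D_R t − x² = 0: t = (√(D_R² + v_R²x²) − D_R)/v_R².
√(D_R² + v_R²x²) = √(0.3368² + 0.2176² × 135²) = 29.38; v_R² = 0.04735.
t = (29.38 − 0.3368)/0.04735 = 613 days.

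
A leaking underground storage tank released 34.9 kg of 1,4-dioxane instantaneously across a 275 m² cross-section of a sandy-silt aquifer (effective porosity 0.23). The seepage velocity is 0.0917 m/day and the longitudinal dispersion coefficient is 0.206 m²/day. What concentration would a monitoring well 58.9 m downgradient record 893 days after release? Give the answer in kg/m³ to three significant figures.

0.00560 kg/m³

For an instantaneous plane source, C(x,t) = M/(n_e·A·√(4πDt)) · exp(−(x−vt)²/(4Dt)), with n_e·A the pore (flow) area.
Plume center vt = 0.0917 × 893 = 81.8881 m, so the well at 58.9 m is 22.9881 m upgradient of the peak.
√(4πDt) = 48.08 m, giving peak height M/(n_e·A·√(4πDt)) = 34.9/(0.23 × 275 × 48.08) = 0.01148 kg/m³.
(x−vt)²/(4Dt) = (-22.9881)²/(4 × 0.206 × 893) = 0.7182; exp(−0.7182) = 0.4876.
C = 0.01148 × 0.4876 = 0.00560 kg/m³.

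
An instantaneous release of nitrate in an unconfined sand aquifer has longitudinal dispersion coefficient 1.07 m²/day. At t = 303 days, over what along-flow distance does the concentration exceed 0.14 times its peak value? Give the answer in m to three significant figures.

The plume is Gaussian with σ = √(2Dt) = √(2 × 1.07 × 303) = 25.46 m.
C/C_peak = exp(−Δx²/(2σ²)) = 0.14 ⇒ Δx = σ·√(−2 ln 0.14) = 25.46 × 1.983 = 50.49 m.
Width = 2Δx = 101 m.

101 m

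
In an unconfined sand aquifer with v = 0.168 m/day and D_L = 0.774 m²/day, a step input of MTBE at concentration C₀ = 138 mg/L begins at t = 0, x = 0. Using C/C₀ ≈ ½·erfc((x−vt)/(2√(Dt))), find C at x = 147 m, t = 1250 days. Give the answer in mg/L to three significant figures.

128 mg/L

For a continuous step input, C/C₀ ≈ ½·erfc((x−vt)/(2√(Dt))).
vt = 0.168 × 1250 = 210 m and 2√(Dt) = 2√(0.774 × 1250) = 62.21 m.
Argument (x−vt)/(2√(Dt)) = (147 − 210)/62.21 = -1.013; ½·erfc(-1.013) = 0.9240.
C = 138 × 0.9240 = 128 mg/L.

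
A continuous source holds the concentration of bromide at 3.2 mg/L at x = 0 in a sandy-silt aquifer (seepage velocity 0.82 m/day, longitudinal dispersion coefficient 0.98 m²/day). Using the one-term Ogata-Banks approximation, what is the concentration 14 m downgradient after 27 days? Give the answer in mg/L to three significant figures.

For a continuous step input, C/C₀ ≈ ½·erfc((x−vt)/(2√(Dt))).
vt = 0.82 × 27 = 22.14 m and 2√(Dt) = 2√(0.98 × 27) = 10.29 m.
Argument (x−vt)/(2√(Dt)) = (14 − 22.14)/10.29 = -0.7911; ½·erfc(-0.7911) = 0.8684.
C = 3.2 × 0.8684 = 2.78 mg/L.

2.78 mg/L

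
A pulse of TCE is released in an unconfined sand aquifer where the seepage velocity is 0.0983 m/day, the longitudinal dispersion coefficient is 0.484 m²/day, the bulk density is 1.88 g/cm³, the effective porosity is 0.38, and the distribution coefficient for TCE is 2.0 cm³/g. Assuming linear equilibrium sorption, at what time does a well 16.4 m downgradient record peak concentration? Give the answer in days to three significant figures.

1350 days

Retardation factor R = 1 + ρ_b·K_d/n = 1 + 1.88 × 2.0/0.38 = 10.89.
Sorption retards both mechanisms: v_R = v/R = 0.009027 m/day, D_R = D/R = 0.04444 m²/day.
Peak time from v_R²t² + 2D_R t − x² = 0: t = (√(D_R² + v_R²x²) − D_R)/v_R².
√(D_R² + v_R²x²) = √(0.04444² + 0.009027² × 16.4²) = 0.1546; v_R² = 8.149e-05.
t = (0.1546 − 0.04444)/8.149e-05 = 1350 days.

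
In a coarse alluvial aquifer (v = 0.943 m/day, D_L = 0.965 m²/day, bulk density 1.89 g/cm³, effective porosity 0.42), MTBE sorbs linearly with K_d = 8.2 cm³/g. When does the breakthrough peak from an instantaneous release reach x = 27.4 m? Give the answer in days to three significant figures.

1060 days

Retardation factor R = 1 + ρ_b·K_d/n = 1 + 1.89 × 8.2/0.42 = 37.90.
Sorption retards both mechanisms: v_R = v/R = 0.02488 m/day, D_R = D/R = 0.02546 m²/day.
Peak time from v_R²t² + 2D_R t − x² = 0: t = (√(D_R² + v_R²x²) − D_R)/v_R².
√(D_R² + v_R²x²) = √(0.02546² + 0.02488² × 27.4²) = 0.6822; v_R² = 0.0006190.
t = (0.6822 − 0.02546)/0.0006190 = 1060 days.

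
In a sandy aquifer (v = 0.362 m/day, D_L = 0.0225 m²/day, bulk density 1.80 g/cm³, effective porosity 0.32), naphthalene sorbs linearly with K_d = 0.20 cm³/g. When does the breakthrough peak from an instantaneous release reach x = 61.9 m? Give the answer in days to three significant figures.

363 days

Retardation factor R = 1 + ρ_b·K_d/n = 1 + 1.80 × 0.20/0.32 = 2.125.
Sorption retards both mechanisms: v_R = v/R = 0.1704 m/day, D_R = D/R = 0.01059 m²/day.
Peak time from v_R²t² + 2D_R t − x² = 0: t = (√(D_R² + v_R²x²) − D_R)/v_R².
√(D_R² + v_R²x²) = √(0.01059² + 0.1704² × 61.9²) = 10.55; v_R² = 0.02904.
t = (10.55 − 0.01059)/0.02904 = 363 days.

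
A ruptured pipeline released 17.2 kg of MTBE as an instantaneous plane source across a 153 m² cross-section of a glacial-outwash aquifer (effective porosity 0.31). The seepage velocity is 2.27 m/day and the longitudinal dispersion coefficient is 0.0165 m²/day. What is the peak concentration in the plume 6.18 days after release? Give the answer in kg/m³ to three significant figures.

0.320 kg/m³

The peak of an instantaneous 1D plume sits at x = vt; there the Gaussian factor is 1 and C_max = M/(n_e·A·√(4πDt)), where n_e·A is the pore area the mass is dissolved in.
√(4πDt) = √(4π × 0.0165 × 6.18) = 1.132 m, so C_max = 17.2/(0.31 × 153 × 1.132) = 0.320 kg/m³.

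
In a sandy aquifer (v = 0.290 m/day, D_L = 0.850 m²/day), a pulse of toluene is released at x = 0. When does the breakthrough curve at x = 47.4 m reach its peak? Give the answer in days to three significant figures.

154 days

For the 1D instantaneous-source solution, setting ∂C/∂t = 0 at fixed x gives v²t² + 2Dt − x² = 0, so t = (√(D² + v²x²) − D)/v².
√(D² + v²x²) = √(0.850² + 0.290² × 47.4²) = 13.77; v² = 0.0841.
t = (13.77 − 0.850)/0.0841 = 154 days (vs. the pure-advection estimate x/v = 163 d).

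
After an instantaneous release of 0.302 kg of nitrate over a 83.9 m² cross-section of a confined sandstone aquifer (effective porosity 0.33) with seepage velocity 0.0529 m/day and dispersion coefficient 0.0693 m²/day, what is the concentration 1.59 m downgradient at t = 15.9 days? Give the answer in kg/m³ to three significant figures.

0.00258 kg/m³

For an instantaneous plane source, C(x,t) = M/(n_e·A·√(4πDt)) · exp(−(x−vt)²/(4Dt)), with n_e·A the pore (flow) area.
Plume center vt = 0.0529 × 15.9 = 0.84111 m, so the well at 1.59 m is 0.74889 m downgradient of the peak.
√(4πDt) = 3.721 m, giving peak height M/(n_e·A·√(4πDt)) = 0.302/(0.33 × 83.9 × 3.721) = 0.002931 kg/m³.
(x−vt)²/(4Dt) = (0.74889)²/(4 × 0.0693 × 15.9) = 0.1272; exp(−0.1272) = 0.8806.
C = 0.002931 × 0.8806 = 0.00258 kg/m³.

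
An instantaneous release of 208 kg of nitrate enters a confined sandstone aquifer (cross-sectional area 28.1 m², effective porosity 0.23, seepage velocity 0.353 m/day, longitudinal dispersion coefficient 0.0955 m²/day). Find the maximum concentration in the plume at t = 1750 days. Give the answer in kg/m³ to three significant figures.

The peak of an instantaneous 1D plume sits at x = vt; there the Gaussian factor is 1 and C_max = M/(n_e·A·√(4πDt)), where n_e·A is the pore area the mass is dissolved in.
√(4πDt) = √(4π × 0.0955 × 1750) = 45.83 m, so C_max = 208/(0.23 × 28.1 × 45.83) = 0.702 kg/m³.

0.702 kg/m³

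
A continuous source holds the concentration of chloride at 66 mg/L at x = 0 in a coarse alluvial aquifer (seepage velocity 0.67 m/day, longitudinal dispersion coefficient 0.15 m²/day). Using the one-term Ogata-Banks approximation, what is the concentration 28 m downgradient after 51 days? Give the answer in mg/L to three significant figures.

62.2 mg/L

For a continuous step input, C/C₀ ≈ ½·erfc((x−vt)/(2√(Dt))).
vt = 0.67 × 51 = 34.17 m and 2√(Dt) = 2√(0.15 × 51) = 5.532 m.
Argument (x−vt)/(2√(Dt)) = (28 − 34.17)/5.532 = -1.115; ½·erfc(-1.115) = 0.9426.
C = 66 × 0.9426 = 62.2 mg/L.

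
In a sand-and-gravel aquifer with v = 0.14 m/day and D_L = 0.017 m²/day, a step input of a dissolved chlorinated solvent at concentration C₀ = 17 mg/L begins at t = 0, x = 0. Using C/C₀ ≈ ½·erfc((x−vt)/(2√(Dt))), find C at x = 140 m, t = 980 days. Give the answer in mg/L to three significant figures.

5.33 mg/L

For a continuous step input, C/C₀ ≈ ½·erfc((x−vt)/(2√(Dt))).
vt = 0.14 × 980 = 137.2 m and 2√(Dt) = 2√(0.017 × 980) = 8.163 m.
Argument (x−vt)/(2√(Dt)) = (140 − 137.2)/8.163 = 0.3430; ½·erfc(0.3430) = 0.3138.
C = 17 × 0.3138 = 5.33 mg/L.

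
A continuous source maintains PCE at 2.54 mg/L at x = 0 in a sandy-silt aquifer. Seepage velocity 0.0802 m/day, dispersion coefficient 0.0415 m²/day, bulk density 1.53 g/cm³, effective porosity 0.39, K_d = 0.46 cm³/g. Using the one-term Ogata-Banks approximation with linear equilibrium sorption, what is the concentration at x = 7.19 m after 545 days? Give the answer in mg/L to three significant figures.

2.49 mg/L

Retardation factor R = 1 + ρ_b·K_d/n = 1 + 1.53 × 0.46/0.39 = 2.805.
Sorption retards both mechanisms: v_R = v/R = 0.02859 m/day, D_R = D/R = 0.01480 m²/day.
v_R·t = 0.02859 × 545 = 15.58155 m; 2√(D_R t) = 5.680 m; argument = (7.19 − 15.58155)/5.680 = -1.477.
C = C₀ × ½·erfc(-1.477) = 2.54 × 0.9816 = 2.49 mg/L.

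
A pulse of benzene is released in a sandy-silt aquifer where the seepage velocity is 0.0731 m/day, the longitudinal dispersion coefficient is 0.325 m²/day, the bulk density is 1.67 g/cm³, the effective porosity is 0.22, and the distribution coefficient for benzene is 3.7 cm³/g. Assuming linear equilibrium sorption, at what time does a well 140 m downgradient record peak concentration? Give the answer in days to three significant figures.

Retardation factor R = 1 + ρ_b·K_d/n = 1 + 1.67 × 3.7/0.22 = 29.09.
Sorption retards both mechanisms: v_R = v/R = 0.002513 m/day, D_R = D/R = 0.01117 m²/day.
Peak time from v_R²t² + 2D_R t − x² = 0: t = (√(D_R² + v_R²x²) − D_R)/v_R².
√(D_R² + v_R²x²) = √(0.01117² + 0.002513² × 140²) = 0.3520; v_R² = 6.315e-06.
t = (0.3520 − 0.01117)/6.315e-06 = 54000 days.

54000 days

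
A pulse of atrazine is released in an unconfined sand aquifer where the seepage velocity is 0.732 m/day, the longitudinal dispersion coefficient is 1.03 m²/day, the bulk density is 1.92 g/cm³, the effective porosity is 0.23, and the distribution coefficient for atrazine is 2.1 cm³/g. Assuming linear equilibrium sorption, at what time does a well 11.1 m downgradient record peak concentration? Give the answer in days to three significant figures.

Retardation factor R = 1 + ρ_b·K_d/n = 1 + 1.92 × 2.1/0.23 = 18.53.
Sorption retards both mechanisms: v_R = v/R = 0.03950 m/day, D_R = D/R = 0.05559 m²/day.
Peak time from v_R²t² + 2D_R t − x² = 0: t = (√(D_R² + v_R²x²) − D_R)/v_R².
√(D_R² + v_R²x²) = √(0.05559² + 0.03950² × 11.1²) = 0.4420; v_R² = 0.001560.
t = (0.4420 − 0.05559)/0.001560 = 248 days.

248 days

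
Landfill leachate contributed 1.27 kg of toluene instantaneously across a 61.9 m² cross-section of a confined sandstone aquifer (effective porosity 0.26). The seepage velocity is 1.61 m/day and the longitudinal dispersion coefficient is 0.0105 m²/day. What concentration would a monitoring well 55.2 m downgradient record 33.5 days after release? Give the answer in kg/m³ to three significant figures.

For an instantaneous plane source, C(x,t) = M/(n_e·A·√(4πDt)) · exp(−(x−vt)²/(4Dt)), with n_e·A the pore (flow) area.
Plume center vt = 1.61 × 33.5 = 53.935 m, so the well at 55.2 m is 1.265 m downgradient of the peak.
√(4πDt) = 2.102 m, giving peak height M/(n_e·A·√(4πDt)) = 1.27/(0.26 × 61.9 × 2.102) = 0.03754 kg/m³.
(x−vt)²/(4Dt) = (1.265)²/(4 × 0.0105 × 33.5) = 1.137; exp(−1.137) = 0.3208.
C = 0.03754 × 0.3208 = 0.0120 kg/m³.

0.0120 kg/m³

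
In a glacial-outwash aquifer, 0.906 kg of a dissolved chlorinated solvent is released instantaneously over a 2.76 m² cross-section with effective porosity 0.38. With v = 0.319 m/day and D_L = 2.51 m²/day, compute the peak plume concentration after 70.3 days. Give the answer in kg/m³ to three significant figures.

The peak of an instantaneous 1D plume sits at x = vt; there the Gaussian factor is 1 and C_max = M/(n_e·A·√(4πDt)), where n_e·A is the pore area the mass is dissolved in.
√(4πDt) = √(4π × 2.51 × 70.3) = 47.09 m, so C_max = 0.906/(0.38 × 2.76 × 47.09) = 0.0183 kg/m³.

0.0183 kg/m³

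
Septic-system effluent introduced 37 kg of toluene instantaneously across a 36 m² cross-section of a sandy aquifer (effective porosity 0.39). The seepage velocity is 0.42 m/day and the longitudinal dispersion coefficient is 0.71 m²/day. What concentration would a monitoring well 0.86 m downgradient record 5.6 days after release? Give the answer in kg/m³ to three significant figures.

For an instantaneous plane source, C(x,t) = M/(n_e·A·√(4πDt)) · exp(−(x−vt)²/(4Dt)), with n_e·A the pore (flow) area.
Plume center vt = 0.42 × 5.6 = 2.352 m, so the well at 0.86 m is 1.492 m upgradient of the peak.
√(4πDt) = 7.069 m, giving peak height M/(n_e·A·√(4πDt)) = 37/(0.39 × 36 × 7.069) = 0.3728 kg/m³.
(x−vt)²/(4Dt) = (-1.492)²/(4 × 0.71 × 5.6) = 0.1400; exp(−0.1400) = 0.8694.
C = 0.3728 × 0.8694 = 0.324 kg/m³.

0.324 kg/m³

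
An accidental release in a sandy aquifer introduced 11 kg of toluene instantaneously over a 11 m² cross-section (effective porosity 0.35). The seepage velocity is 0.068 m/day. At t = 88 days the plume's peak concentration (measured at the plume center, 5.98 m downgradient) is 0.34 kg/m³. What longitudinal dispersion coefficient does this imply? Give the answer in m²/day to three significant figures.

0.0639 m²/day

At the plume center C_max = M/(n_e·A·√(4πDt)), so D = M²/(4πt·(n_e·A·C_max)²).
n_e·A·C_max = 0.35 × 11 × 0.34 = 1.309 kg/m.
D = 11²/(4π × 88 × 1.309²) = 0.0639 m²/day.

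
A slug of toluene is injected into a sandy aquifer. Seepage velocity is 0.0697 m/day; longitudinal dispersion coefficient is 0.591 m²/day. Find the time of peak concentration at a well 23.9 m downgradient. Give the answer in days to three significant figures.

242 days

For the 1D instantaneous-source solution, setting ∂C/∂t = 0 at fixed x gives v²t² + 2Dt − x² = 0, so t = (√(D² + v²x²) − D)/v².
√(D² + v²x²) = √(0.591² + 0.0697² × 23.9²) = 1.768; v² = 0.00485809.
t = (1.768 − 0.591)/0.00485809 = 242 days (vs. the pure-advection estimate x/v = 343 d).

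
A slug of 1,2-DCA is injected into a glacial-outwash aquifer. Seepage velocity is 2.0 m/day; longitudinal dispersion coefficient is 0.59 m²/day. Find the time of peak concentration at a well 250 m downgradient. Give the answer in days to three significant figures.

For the 1D instantaneous-source solution, setting ∂C/∂t = 0 at fixed x gives v²t² + 2Dt − x² = 0, so t = (√(D² + v²x²) − D)/v².
√(D² + v²x²) = √(0.59² + 2.0² × 250²) = 500.0; v² = 4.
t = (500.0 − 0.59)/4 = 125 days (vs. the pure-advection estimate x/v = 125 d).

125 days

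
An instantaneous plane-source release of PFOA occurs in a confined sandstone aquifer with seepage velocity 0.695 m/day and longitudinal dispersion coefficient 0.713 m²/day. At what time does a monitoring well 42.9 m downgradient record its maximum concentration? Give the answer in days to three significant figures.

For the 1D instantaneous-source solution, setting ∂C/∂t = 0 at fixed x gives v²t² + 2Dt − x² = 0, so t = (√(D² + v²x²) − D)/v².
√(D² + v²x²) = √(0.713² + 0.695² × 42.9²) = 29.82; v² = 0.483025.
t = (29.82 − 0.713)/0.483025 = 60.3 days (vs. the pure-advection estimate x/v = 61.7 d).

60.3 days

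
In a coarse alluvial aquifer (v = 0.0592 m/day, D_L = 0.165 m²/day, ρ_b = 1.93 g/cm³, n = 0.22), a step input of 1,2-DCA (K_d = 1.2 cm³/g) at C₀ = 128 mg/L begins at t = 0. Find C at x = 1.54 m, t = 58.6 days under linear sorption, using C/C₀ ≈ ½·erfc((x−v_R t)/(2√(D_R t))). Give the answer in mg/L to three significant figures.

Retardation factor R = 1 + ρ_b·K_d/n = 1 + 1.93 × 1.2/0.22 = 11.53.
Sorption retards both mechanisms: v_R = v/R = 0.005134 m/day, D_R = D/R = 0.01431 m²/day.
v_R·t = 0.005134 × 58.6 = 0.3008524 m; 2√(D_R t) = 1.831 m; argument = (1.54 − 0.3008524)/1.831 = 0.6768.
C = C₀ × ½·erfc(0.6768) = 128 × 0.1692 = 21.7 mg/L.

21.7 mg/L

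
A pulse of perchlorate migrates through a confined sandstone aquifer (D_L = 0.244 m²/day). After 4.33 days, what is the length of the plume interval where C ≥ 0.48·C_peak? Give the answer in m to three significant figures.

3.52 m

The plume is Gaussian with σ = √(2Dt) = √(2 × 0.244 × 4.33) = 1.454 m.
C/C_peak = exp(−Δx²/(2σ²)) = 0.48 ⇒ Δx = σ·√(−2 ln 0.48) = 1.454 × 1.212 = 1.762 m.
Width = 2Δx = 3.52 m.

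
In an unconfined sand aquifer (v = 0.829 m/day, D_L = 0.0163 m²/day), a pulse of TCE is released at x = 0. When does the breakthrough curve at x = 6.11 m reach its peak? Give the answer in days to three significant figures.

For the 1D instantaneous-source solution, setting ∂C/∂t = 0 at fixed x gives v²t² + 2Dt − x² = 0, so t = (√(D² + v²x²) − D)/v².
√(D² + v²x²) = √(0.0163² + 0.829² × 6.11²) = 5.065; v² = 0.687241.
t = (5.065 − 0.0163)/0.687241 = 7.35 days (vs. the pure-advection estimate x/v = 7.37 d).

7.35 days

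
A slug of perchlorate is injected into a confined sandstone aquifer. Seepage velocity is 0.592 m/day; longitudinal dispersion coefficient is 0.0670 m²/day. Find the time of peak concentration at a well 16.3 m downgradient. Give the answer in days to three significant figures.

27.3 days

For the 1D instantaneous-source solution, setting ∂C/∂t = 0 at fixed x gives v²t² + 2Dt − x² = 0, so t = (√(D² + v²x²) − D)/v².
√(D² + v²x²) = √(0.0670² + 0.592² × 16.3²) = 9.650; v² = 0.350464.
t = (9.650 − 0.0670)/0.350464 = 27.3 days (vs. the pure-advection estimate x/v = 27.5 d).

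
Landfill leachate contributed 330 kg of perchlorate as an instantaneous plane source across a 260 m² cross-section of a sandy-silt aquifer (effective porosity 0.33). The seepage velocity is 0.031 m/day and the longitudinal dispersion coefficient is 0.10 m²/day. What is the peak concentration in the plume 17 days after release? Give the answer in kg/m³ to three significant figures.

The peak of an instantaneous 1D plume sits at x = vt; there the Gaussian factor is 1 and C_max = M/(n_e·A·√(4πDt)), where n_e·A is the pore area the mass is dissolved in.
√(4πDt) = √(4π × 0.10 × 17) = 4.622 m, so C_max = 330/(0.33 × 260 × 4.622) = 0.832 kg/m³.

0.832 kg/m³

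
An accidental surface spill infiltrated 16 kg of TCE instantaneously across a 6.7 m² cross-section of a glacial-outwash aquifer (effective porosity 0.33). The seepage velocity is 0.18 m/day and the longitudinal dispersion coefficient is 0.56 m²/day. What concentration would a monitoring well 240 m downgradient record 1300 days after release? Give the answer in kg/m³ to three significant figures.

0.0747 kg/m³

For an instantaneous plane source, C(x,t) = M/(n_e·A·√(4πDt)) · exp(−(x−vt)²/(4Dt)), with n_e·A the pore (flow) area.
Plume center vt = 0.18 × 1300 = 234 m, so the well at 240 m is 6 m downgradient of the peak.
√(4πDt) = 95.65 m, giving peak height M/(n_e·A·√(4πDt)) = 16/(0.33 × 6.7 × 95.65) = 0.07566 kg/m³.
(x−vt)²/(4Dt) = (6)²/(4 × 0.56 × 1300) = 0.01236; exp(−0.01236) = 0.9877.
C = 0.07566 × 0.9877 = 0.0747 kg/m³.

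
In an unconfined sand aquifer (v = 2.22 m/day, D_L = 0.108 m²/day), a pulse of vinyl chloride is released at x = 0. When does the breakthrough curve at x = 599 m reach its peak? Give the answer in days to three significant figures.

270 days

For the 1D instantaneous-source solution, setting ∂C/∂t = 0 at fixed x gives v²t² + 2Dt − x² = 0, so t = (√(D² + v²x²) − D)/v².
√(D² + v²x²) = √(0.108² + 2.22² × 599²) = 1330; v² = 4.9284.
t = (1330 − 0.108)/4.9284 = 270 days (vs. the pure-advection estimate x/v = 270 d).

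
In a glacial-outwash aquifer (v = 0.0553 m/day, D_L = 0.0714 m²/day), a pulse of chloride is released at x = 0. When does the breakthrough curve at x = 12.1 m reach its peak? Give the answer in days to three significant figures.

For the 1D instantaneous-source solution, setting ∂C/∂t = 0 at fixed x gives v²t² + 2Dt − x² = 0, so t = (√(D² + v²x²) − D)/v².
√(D² + v²x²) = √(0.0714² + 0.0553² × 12.1²) = 0.6729; v² = 0.00305809.
t = (0.6729 − 0.0714)/0.00305809 = 197 days (vs. the pure-advection estimate x/v = 219 d).

197 days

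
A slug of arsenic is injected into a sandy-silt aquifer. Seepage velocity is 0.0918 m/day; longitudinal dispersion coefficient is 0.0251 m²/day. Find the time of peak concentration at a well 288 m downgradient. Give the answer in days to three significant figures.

3130 days

For the 1D instantaneous-source solution, setting ∂C/∂t = 0 at fixed x gives v²t² + 2Dt − x² = 0, so t = (√(D² + v²x²) − D)/v².
√(D² + v²x²) = √(0.0251² + 0.0918² × 288²) = 26.44; v² = 0.00842724.
t = (26.44 − 0.0251)/0.00842724 = 3130 days (vs. the pure-advection estimate x/v = 3140 d).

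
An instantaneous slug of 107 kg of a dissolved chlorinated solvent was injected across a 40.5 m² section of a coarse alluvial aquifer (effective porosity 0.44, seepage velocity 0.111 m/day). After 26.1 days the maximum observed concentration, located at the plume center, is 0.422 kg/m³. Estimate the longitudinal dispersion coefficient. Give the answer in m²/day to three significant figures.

0.617 m²/day

At the plume center C_max = M/(n_e·A·√(4πDt)), so D = M²/(4πt·(n_e·A·C_max)²).
n_e·A·C_max = 0.44 × 40.5 × 0.422 = 7.520 kg/m.
D = 107²/(4π × 26.1 × 7.520²) = 0.617 m²/day.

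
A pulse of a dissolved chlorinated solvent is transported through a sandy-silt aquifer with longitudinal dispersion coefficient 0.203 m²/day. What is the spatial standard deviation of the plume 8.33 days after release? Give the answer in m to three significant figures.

Dispersive spreading gives a Gaussian with σ² = 2Dt; advection only shifts the center.
σ = √(2 × 0.203 × 8.33) = 1.84 m.

1.84 m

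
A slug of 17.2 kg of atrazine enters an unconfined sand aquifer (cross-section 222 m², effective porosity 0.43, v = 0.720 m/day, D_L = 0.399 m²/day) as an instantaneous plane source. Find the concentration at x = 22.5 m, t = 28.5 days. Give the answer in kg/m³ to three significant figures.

0.0138 kg/m³

For an instantaneous plane source, C(x,t) = M/(n_e·A·√(4πDt)) · exp(−(x−vt)²/(4Dt)), with n_e·A the pore (flow) area.
Plume center vt = 0.720 × 28.5 = 20.52 m, so the well at 22.5 m is 1.98 m downgradient of the peak.
√(4πDt) = 11.95 m, giving peak height M/(n_e·A·√(4πDt)) = 17.2/(0.43 × 222 × 11.95) = 0.01508 kg/m³.
(x−vt)²/(4Dt) = (1.98)²/(4 × 0.399 × 28.5) = 0.08619; exp(−0.08619) = 0.9174.
C = 0.01508 × 0.9174 = 0.0138 kg/m³.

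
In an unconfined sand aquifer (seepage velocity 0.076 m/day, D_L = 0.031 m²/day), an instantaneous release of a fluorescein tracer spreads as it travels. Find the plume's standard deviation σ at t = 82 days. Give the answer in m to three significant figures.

Dispersive spreading gives a Gaussian with σ² = 2Dt; advection only shifts the center.
σ = √(2 × 0.031 × 82) = 2.25 m.

2.25 m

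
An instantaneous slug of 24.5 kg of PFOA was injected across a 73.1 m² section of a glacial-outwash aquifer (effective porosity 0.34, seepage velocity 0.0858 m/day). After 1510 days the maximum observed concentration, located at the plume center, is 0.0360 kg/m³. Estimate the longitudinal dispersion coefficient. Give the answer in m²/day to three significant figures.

0.0395 m²/day

At the plume center C_max = M/(n_e·A·√(4πDt)), so D = M²/(4πt·(n_e·A·C_max)²).
n_e·A·C_max = 0.34 × 73.1 × 0.0360 = 0.8947 kg/m.
D = 24.5²/(4π × 1510 × 0.8947²) = 0.0395 m²/day.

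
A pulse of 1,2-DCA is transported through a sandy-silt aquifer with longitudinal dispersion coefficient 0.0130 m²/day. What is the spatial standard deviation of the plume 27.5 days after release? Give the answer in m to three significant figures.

Dispersive spreading gives a Gaussian with σ² = 2Dt; advection only shifts the center.
σ = √(2 × 0.0130 × 27.5) = 0.846 m.

0.846 m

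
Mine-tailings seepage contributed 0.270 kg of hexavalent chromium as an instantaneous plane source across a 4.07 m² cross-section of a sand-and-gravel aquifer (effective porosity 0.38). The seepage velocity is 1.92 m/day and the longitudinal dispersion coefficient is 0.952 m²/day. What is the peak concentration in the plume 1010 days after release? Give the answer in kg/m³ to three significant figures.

The peak of an instantaneous 1D plume sits at x = vt; there the Gaussian factor is 1 and C_max = M/(n_e·A·√(4πDt)), where n_e·A is the pore area the mass is dissolved in.
√(4πDt) = √(4π × 0.952 × 1010) = 109.9 m, so C_max = 0.270/(0.38 × 4.07 × 109.9) = 0.00159 kg/m³.

0.00159 kg/m³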